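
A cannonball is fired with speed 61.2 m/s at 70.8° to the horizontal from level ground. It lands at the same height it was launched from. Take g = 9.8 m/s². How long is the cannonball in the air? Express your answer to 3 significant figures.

Vertical component: v_y = 61.2 sin 70.8° = 57.80 m/s.
For a projectile landing at launch height, time of flight is t = 2 v_y / g = 2 × 57.80 / 9.8 = 11.8 s.

11.8 s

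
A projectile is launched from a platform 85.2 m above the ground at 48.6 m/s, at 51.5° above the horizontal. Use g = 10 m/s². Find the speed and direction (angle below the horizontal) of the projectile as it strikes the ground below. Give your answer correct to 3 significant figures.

v_x = 48.6 cos 51.5° = 30.25 m/s (constant).
|v_y| at impact = √((38.03)² + 2×10×85.2) = 56.13 m/s.
Speed = √(30.25² + 56.13²) = 63.8 m/s; angle = arctan(56.13/30.25) = 61.7° below horizontal.

63.8 m/s at 61.7° below the horizontal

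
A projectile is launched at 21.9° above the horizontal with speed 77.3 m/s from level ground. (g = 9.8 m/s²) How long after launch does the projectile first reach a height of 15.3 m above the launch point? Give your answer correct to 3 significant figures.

v_y0 = 77.3 sin 21.9° = 28.83 m/s.
Set y = v_y0 t − ½ g t² = 15.3: 4.900 t² − 28.83 t + 15.3 = 0.
t = [28.83 ± √(831.2 − 299.9)] / 9.8 = (28.83 ± 23.05) / 9.8, giving t = 0.590 s or t = 5.29 s.
The projectile is on the way up at the first time, so t = 0.590 s.

0.590 s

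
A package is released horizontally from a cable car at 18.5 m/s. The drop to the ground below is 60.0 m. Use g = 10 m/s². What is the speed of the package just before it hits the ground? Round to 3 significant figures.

39.3 m/s

Fall time: t = √(2 × 60.0 / 10) = 3.464 s.
At impact: v_x = 18.5 m/s (unchanged), v_y = g t = 10 × 3.464 = 34.64 m/s.
Speed = √(v_x² + v_y²) = √(342.2 + 1200) = 39.3 m/s.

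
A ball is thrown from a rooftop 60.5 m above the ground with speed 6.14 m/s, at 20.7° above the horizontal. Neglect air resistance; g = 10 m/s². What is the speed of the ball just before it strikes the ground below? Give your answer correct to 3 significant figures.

35.3 m/s

v_x = 6.14 cos 20.7° = 5.744 m/s is unchanged throughout.
For the vertical component, v_y² = v_y0² + 2 g h = (2.170)² + 2×10×60.5 = 1215, so |v_y| = 34.86 m/s.
Impact speed = √(v_x² + v_y²) = √(32.99 + 1215) = 35.3 m/s.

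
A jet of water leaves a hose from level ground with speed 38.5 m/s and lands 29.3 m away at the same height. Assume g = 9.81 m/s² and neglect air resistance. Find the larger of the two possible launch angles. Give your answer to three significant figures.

84.4°

Level-ground range: R = v₀² sin(2θ)/g ⇒ sin 2θ = R g / v₀² = 29.3×9.81/38.5² = 0.1939.
2θ = arcsin(0.1939) = 11.18° or 180° − 11.18° = 168.82°.
So θ = 5.59° or θ = 84.4°.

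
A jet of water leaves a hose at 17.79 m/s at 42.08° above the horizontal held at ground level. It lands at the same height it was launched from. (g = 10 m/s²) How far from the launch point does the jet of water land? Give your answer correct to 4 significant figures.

31.48 m

Components: v_x = 17.79 cos 42.08° = 13.204 m/s, v_y = 17.79 sin 42.08° = 11.922 m/s.
Time of flight (same landing height): t = 2 v_y / g = 2 × 11.922 / 10 = 2.3844 s.
Range: R = v_x · t = 13.204 × 2.3844 = 31.48 m.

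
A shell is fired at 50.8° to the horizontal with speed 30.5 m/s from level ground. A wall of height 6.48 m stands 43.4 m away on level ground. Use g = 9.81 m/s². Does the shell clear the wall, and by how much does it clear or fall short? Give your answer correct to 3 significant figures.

Yes — it clears the wall by 21.9 m.

v_x = 30.5 cos 50.8° = 19.28 m/s; v_y0 = 30.5 sin 50.8° = 23.64 m/s.
Time to reach the wall: t = 43.4 / 19.28 = 2.251 s.
Height at that point: y = 23.64×2.251 − 4.905×2.251² = 28.36 m.
That is 28.36 − 6.48 = 21.9 m above the top of the wall, so the shell clears it.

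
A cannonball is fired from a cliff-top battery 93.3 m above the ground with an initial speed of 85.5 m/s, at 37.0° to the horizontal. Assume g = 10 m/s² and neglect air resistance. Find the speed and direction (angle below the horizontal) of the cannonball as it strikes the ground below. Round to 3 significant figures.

95.8 m/s at 44.5° below the horizontal

v_x = 85.5 cos 37.0° = 68.28 m/s (constant).
|v_y| at impact = √((51.46)² + 2×10×93.3) = 67.19 m/s.
Speed = √(68.28² + 67.19²) = 95.8 m/s; angle = arctan(67.19/68.28) = 44.5° below horizontal.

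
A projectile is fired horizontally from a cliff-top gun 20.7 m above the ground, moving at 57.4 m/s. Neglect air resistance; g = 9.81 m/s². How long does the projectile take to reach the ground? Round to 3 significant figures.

2.05 s

The horizontal speed doesn't affect the fall. With v_y0 = 0, h = ½ g t².
t = √(2 × 20.7 / 9.81) = √4.220 = 2.05 s.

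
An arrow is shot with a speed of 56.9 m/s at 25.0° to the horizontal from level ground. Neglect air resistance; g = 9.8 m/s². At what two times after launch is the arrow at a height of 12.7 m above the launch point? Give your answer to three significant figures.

v_y0 = 56.9 sin 25.0° = 24.05 m/s.
Set y = v_y0 t − ½ g t² = 12.7: 4.900 t² − 24.05 t + 12.7 = 0.
t = [24.05 ± √(578.4 − 248.9)] / 9.8 = (24.05 ± 18.15) / 9.8, giving t = 0.602 s or t = 4.31 s.
So the arrow is at 12.7 m at t = 0.602 s (rising) and t = 4.31 s (falling).

0.602 s and 4.31 s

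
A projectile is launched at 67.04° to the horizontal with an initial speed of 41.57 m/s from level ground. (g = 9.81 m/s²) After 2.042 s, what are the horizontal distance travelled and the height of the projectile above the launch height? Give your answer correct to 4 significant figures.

x = 33.11 m, y = 57.71 m

v_x = 41.57 cos 67.04° = 16.216 m/s; v_y0 = 41.57 sin 67.04° = 38.277 m/s.
x = v_x t = 16.216 × 2.042 = 33.11 m.
y = v_y0 t − ½ g t² = 38.277×2.042 − 4.905×2.042² = 57.71 m.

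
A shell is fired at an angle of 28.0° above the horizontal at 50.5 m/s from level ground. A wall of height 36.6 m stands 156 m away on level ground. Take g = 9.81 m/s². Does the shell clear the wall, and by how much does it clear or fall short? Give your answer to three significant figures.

v_x = 50.5 cos 28.0° = 44.59 m/s; v_y0 = 50.5 sin 28.0° = 23.71 m/s.
Time to reach the wall: t = 156 / 44.59 = 3.499 s.
Height at that point: y = 23.71×3.499 − 4.905×3.499² = 22.91 m.
That is 36.6 − 22.91 = 13.7 m below the top of the wall, so the shell does not clear it.

No — it falls 13.7 m short of clearing the wall.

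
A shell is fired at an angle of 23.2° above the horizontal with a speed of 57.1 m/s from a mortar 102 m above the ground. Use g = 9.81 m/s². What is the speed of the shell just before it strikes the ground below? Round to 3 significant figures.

v_x = 57.1 cos 23.2° = 52.48 m/s is unchanged throughout.
For the vertical component, v_y² = v_y0² + 2 g h = (22.49)² + 2×9.81×102 = 2507, so |v_y| = 50.07 m/s.
Impact speed = √(v_x² + v_y²) = √(2754 + 2507) = 72.5 m/s.

72.5 m/s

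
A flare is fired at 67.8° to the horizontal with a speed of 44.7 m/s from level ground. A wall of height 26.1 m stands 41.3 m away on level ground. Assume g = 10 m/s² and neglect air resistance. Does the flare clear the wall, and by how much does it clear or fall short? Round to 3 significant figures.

v_x = 44.7 cos 67.8° = 16.89 m/s; v_y0 = 44.7 sin 67.8° = 41.39 m/s.
Time to reach the wall: t = 41.3 / 16.89 = 2.445 s.
Height at that point: y = 41.39×2.445 − 5.000×2.445² = 71.31 m.
That is 71.31 − 26.1 = 45.2 m above the top of the wall, so the flare clears it.

Yes — it clears the wall by 45.2 m.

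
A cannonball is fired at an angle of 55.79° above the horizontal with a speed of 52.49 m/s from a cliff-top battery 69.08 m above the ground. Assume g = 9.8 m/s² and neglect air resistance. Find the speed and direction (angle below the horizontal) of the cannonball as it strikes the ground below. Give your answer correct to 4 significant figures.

64.10 m/s at 62.59° below the horizontal

v_x = 52.49 cos 55.79° = 29.511 m/s (constant).
|v_y| at impact = √((43.408)² + 2×9.8×69.08) = 56.905 m/s.
Speed = √(29.511² + 56.905²) = 64.10 m/s; angle = arctan(56.905/29.511) = 62.59° below horizontal.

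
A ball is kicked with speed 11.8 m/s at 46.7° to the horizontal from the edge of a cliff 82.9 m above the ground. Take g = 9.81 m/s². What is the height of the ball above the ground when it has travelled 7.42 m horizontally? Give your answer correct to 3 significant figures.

v_x = 11.8 cos 46.7° = 8.093 m/s, v_y0 = 11.8 sin 46.7° = 8.588 m/s.
Time to reach x = 7.42 m: t = x / v_x = 7.42 / 8.093 = 0.9168 s.
y = 82.9 + v_y0 t − ½ g t² = 82.9 + 8.588×0.9168 − 4.905×0.9168² = 86.7 m.

86.7 m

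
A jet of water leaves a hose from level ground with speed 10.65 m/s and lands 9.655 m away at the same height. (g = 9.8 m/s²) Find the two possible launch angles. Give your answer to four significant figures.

Level-ground range: R = v₀² sin(2θ)/g ⇒ sin 2θ = R g / v₀² = 9.655×9.8/10.65² = 0.8342.
2θ = arcsin(0.8342) = 56.533° or 180° − 56.533° = 123.467°.
So θ = 28.27° or θ = 61.73°.

28.27° and 61.73°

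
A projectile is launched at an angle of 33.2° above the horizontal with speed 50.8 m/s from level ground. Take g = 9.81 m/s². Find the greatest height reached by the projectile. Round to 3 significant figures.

39.4 m

Vertical component of launch velocity: v_y = 50.8 sin 33.2° = 27.82 m/s.
At the highest point the vertical velocity is zero, so v_y² = 2 g h_max.
h_max = (27.82)² / (2 × 9.81) = 774.0 / 19.62 = 39.4 m.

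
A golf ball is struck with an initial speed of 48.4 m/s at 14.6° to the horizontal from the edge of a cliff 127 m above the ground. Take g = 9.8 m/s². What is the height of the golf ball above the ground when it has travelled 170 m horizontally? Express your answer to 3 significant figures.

v_x = 48.4 cos 14.6° = 46.84 m/s, v_y0 = 48.4 sin 14.6° = 12.20 m/s.
Time to reach x = 170 m: t = x / v_x = 170 / 46.84 = 3.629 s.
y = 127 + v_y0 t − ½ g t² = 127 + 12.20×3.629 − 4.900×3.629² = 107 m.

107 m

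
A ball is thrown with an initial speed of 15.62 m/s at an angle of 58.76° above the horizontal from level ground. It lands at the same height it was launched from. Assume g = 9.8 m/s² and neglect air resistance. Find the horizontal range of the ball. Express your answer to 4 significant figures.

Components: v_x = 15.62 cos 58.76° = 8.1009 m/s, v_y = 15.62 sin 58.76° = 13.355 m/s.
Time of flight (same landing height): t = 2 v_y / g = 2 × 13.355 / 9.8 = 2.7255 s.
Range: R = v_x · t = 8.1009 × 2.7255 = 22.08 m.

22.08 m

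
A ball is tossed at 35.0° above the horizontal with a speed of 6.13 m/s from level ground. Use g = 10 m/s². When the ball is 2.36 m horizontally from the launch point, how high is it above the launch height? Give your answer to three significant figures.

v_x = 6.13 cos 35.0° = 5.021 m/s, v_y0 = 6.13 sin 35.0° = 3.516 m/s.
Time to reach x = 2.36 m: t = x / v_x = 2.36 / 5.021 = 0.4700 s.
y = v_y0 t − ½ g t² = 3.516×0.4700 − 5.000×0.4700² = 0.548 m.

0.548 m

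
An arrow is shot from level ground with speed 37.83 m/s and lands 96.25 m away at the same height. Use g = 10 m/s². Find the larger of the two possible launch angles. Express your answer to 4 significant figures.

68.87°

Level-ground range: R = v₀² sin(2θ)/g ⇒ sin 2θ = R g / v₀² = 96.25×10/37.83² = 0.6726.
2θ = arcsin(0.6726) = 42.268° or 180° − 42.268° = 137.732°.
So θ = 21.13° or θ = 68.87°.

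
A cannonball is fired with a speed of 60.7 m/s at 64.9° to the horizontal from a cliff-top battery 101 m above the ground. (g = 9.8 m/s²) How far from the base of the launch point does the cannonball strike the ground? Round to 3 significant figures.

330 m

Components: v_x = 60.7 cos 64.9° = 25.75 m/s, v_y = 60.7 sin 64.9° = 54.97 m/s.
Vertical: 0 = 101 + 54.97 t − ½(9.8) t² ⇒ 4.900 t² − 54.97 t − 101 = 0.
t = [54.97 + √(3022 + 1980)] / 9.800 = 12.83 s.
Horizontal: R = v_x · t = 25.75 × 12.83 = 330 m.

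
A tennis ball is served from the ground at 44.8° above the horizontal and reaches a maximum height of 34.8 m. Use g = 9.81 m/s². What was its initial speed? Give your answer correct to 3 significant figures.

At maximum height v_y = 0, so (v₀ sin θ)² = 2 g H.
v₀ sin 44.8° = √(2 × 9.81 × 34.8) = 26.13 m/s.
v₀ = 26.13 / sin 44.8° = 26.13 / 0.7046 = 37.1 m/s.

37.1 m/s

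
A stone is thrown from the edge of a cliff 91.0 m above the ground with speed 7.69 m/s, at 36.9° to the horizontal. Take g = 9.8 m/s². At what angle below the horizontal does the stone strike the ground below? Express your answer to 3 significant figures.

81.8°

v_x = 7.69 cos 36.9° = 6.150 m/s.
At impact |v_y| = √(v_y0² + 2 g h) = √(4.617² + 2×9.8×91.0) = 42.48 m/s.
Angle below horizontal = arctan(|v_y| / v_x) = arctan(42.48 / 6.150) = 81.8°.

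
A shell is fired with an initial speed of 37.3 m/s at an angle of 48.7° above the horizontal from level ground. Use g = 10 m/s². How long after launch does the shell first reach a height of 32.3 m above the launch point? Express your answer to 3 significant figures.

v_y0 = 37.3 sin 48.7° = 28.02 m/s.
Set y = v_y0 t − ½ g t² = 32.3: 5.000 t² − 28.02 t + 32.3 = 0.
t = [28.02 ± √(785.1 − 646.0)] / 10 = (28.02 ± 11.79) / 10, giving t = 1.62 s or t = 3.98 s.
The shell is on the way up at the first time, so t = 1.62 s.

1.62 s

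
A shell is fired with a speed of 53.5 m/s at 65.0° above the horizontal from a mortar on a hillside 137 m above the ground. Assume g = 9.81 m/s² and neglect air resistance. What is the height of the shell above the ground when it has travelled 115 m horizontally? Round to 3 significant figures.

v_x = 53.5 cos 65.0° = 22.61 m/s, v_y0 = 53.5 sin 65.0° = 48.49 m/s.
Time to reach x = 115 m: t = x / v_x = 115 / 22.61 = 5.086 s.
y = 137 + v_y0 t − ½ g t² = 137 + 48.49×5.086 − 4.905×5.086² = 257 m.

257 m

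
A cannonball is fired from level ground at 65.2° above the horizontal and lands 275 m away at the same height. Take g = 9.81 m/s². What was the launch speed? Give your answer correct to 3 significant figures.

On level ground, R = v₀² sin(2θ) / g, so v₀ = √(R g / sin 2θ).
sin(2 × 65.2°) = 0.7615.
v₀ = √(275 × 9.81 / 0.7615) = √3543 = 59.5 m/s.

59.5 m/s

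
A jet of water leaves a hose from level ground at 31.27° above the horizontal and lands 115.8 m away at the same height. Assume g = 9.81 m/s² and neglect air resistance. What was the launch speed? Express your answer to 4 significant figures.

35.78 m/s

On level ground, R = v₀² sin(2θ) / g, so v₀ = √(R g / sin 2θ).
sin(2 × 31.27°) = 0.8873.
v₀ = √(115.8 × 9.81 / 0.8873) = √1280.3 = 35.78 m/s.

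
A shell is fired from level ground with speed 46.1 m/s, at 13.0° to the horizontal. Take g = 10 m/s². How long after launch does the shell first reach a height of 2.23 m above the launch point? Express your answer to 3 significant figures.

v_y0 = 46.1 sin 13.0° = 10.37 m/s.
Set y = v_y0 t − ½ g t² = 2.23: 5.000 t² − 10.37 t + 2.23 = 0.
t = [10.37 ± √(107.5 − 44.60)] / 10 = (10.37 ± 7.931) / 10, giving t = 0.244 s or t = 1.83 s.
The shell is on the way up at the first time, so t = 0.244 s.

0.244 s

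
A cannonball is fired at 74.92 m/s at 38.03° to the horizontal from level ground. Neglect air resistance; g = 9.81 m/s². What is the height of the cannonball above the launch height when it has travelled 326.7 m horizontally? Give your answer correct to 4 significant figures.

105.2 m

v_x = 74.92 cos 38.03° = 59.014 m/s, v_y0 = 74.92 sin 38.03° = 46.156 m/s.
Time to reach x = 326.7 m: t = x / v_x = 326.7 / 59.014 = 5.5360 s.
y = v_y0 t − ½ g t² = 46.156×5.5360 − 4.905×5.5360² = 105.2 m.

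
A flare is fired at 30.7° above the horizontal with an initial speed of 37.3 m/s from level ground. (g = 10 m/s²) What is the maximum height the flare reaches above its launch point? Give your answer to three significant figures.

Vertical component of launch velocity: v_y = 37.3 sin 30.7° = 19.04 m/s.
At the highest point the vertical velocity is zero, so v_y² = 2 g h_max.
h_max = (19.04)² / (2 × 10) = 362.5 / 20.00 = 18.1 m.

18.1 m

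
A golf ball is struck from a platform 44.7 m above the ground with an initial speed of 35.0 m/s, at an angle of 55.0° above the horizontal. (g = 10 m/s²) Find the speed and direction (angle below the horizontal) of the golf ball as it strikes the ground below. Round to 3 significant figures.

v_x = 35.0 cos 55.0° = 20.08 m/s (constant).
|v_y| at impact = √((28.67)² + 2×10×44.7) = 41.42 m/s.
Speed = √(20.08² + 41.42²) = 46.0 m/s; angle = arctan(41.42/20.08) = 64.1° below horizontal.

46.0 m/s at 64.1° below the horizontal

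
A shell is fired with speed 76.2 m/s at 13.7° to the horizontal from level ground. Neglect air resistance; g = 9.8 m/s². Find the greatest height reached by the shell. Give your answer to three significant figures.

16.6 m

Vertical component of launch velocity: v_y = 76.2 sin 13.7° = 18.05 m/s.
At the highest point the vertical velocity is zero, so v_y² = 2 g h_max.
h_max = (18.05)² / (2 × 9.8) = 325.8 / 19.60 = 16.6 m.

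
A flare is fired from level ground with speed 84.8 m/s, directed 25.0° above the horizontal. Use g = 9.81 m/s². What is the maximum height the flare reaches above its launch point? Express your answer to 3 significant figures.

Vertical component of launch velocity: v_y = 84.8 sin 25.0° = 35.84 m/s.
At the highest point the vertical velocity is zero, so v_y² = 2 g h_max.
h_max = (35.84)² / (2 × 9.81) = 1285 / 19.62 = 65.5 m.

65.5 m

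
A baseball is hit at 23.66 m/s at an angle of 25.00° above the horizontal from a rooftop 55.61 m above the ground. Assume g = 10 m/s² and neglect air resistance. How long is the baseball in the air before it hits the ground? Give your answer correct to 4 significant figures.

Vertical component: v_y = 23.66 sin 25.00° = 9.9991 m/s.
Taking up as positive with launch at y = 55.61 m, landing at y = 0: 0 = 55.61 + 9.9991 t − ½(10) t².
Solving 5.000 t² − 9.9991 t − 55.61 = 0 gives t = [9.9991 + √(9.9991² + 4·5.000·55.61)] / 10.00 = 4.482 s.

4.482 s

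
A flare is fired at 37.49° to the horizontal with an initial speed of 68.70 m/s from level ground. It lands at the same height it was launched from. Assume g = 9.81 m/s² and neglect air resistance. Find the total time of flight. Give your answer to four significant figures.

Vertical component: v_y = 68.70 sin 37.49° = 41.812 m/s.
For a projectile landing at launch height, time of flight is t = 2 v_y / g = 2 × 41.812 / 9.81 = 8.524 s.

8.524 s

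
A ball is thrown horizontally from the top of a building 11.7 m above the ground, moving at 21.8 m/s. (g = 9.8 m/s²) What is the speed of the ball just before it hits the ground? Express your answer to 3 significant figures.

26.5 m/s

Fall time: t = √(2 × 11.7 / 9.8) = 1.545 s.
At impact: v_x = 21.8 m/s (unchanged), v_y = g t = 9.8 × 1.545 = 15.14 m/s.
Speed = √(v_x² + v_y²) = √(475.2 + 229.2) = 26.5 m/s.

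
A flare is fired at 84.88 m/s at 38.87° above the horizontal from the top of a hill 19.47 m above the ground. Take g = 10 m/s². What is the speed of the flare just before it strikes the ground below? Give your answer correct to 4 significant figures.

v_x = 84.88 cos 38.87° = 66.085 m/s is unchanged throughout.
For the vertical component, v_y² = v_y0² + 2 g h = (53.267)² + 2×10×19.47 = 3226.8, so |v_y| = 56.805 m/s.
Impact speed = √(v_x² + v_y²) = √(4367.2 + 3226.8) = 87.14 m/s.

87.14 m/s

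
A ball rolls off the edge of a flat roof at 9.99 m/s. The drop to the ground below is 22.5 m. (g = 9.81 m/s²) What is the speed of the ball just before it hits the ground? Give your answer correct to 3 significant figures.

23.3 m/s

Fall time: t = √(2 × 22.5 / 9.81) = 2.142 s.
At impact: v_x = 9.99 m/s (unchanged), v_y = g t = 9.81 × 2.142 = 21.01 m/s.
Speed = √(v_x² + v_y²) = √(99.80 + 441.4) = 23.3 m/s.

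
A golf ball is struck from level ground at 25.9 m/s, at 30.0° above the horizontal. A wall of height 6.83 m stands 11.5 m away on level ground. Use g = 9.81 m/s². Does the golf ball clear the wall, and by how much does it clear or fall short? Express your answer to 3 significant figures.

No — it falls 1.48 m short of clearing the wall.

v_x = 25.9 cos 30.0° = 22.43 m/s; v_y0 = 25.9 sin 30.0° = 12.95 m/s.
Time to reach the wall: t = 11.5 / 22.43 = 0.5127 s.
Height at that point: y = 12.95×0.5127 − 4.905×0.5127² = 5.350 m.
That is 6.83 − 5.350 = 1.48 m below the top of the wall, so the golf ball does not clear it.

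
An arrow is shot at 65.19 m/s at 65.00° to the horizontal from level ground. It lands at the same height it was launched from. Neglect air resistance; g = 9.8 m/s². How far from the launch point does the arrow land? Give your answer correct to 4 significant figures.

Components: v_x = 65.19 cos 65.00° = 27.550 m/s, v_y = 65.19 sin 65.00° = 59.082 m/s.
Time of flight (same landing height): t = 2 v_y / g = 2 × 59.082 / 9.8 = 12.058 s.
Range: R = v_x · t = 27.550 × 12.058 = 332.2 m.

332.2 m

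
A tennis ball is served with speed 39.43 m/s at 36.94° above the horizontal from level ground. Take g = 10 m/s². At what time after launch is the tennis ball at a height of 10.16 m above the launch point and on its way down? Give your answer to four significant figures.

v_y0 = 39.43 sin 36.94° = 23.697 m/s.
Set y = v_y0 t − ½ g t² = 10.16: 5.000 t² − 23.697 t + 10.16 = 0.
t = [23.697 ± √(561.55 − 203.20)] / 10 = (23.697 ± 18.930) / 10, giving t = 0.4767 s or t = 4.263 s.
On the way down corresponds to the larger root: t = 4.263 s.

4.263 s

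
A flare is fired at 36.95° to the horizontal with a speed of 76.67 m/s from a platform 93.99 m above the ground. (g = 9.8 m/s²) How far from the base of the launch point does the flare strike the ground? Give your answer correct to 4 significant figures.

Components: v_x = 76.67 cos 36.95° = 61.272 m/s, v_y = 76.67 sin 36.95° = 46.088 m/s.
Vertical: 0 = 93.99 + 46.088 t − ½(9.8) t² ⇒ 4.900 t² − 46.088 t − 93.99 = 0.
t = [46.088 + √(2124.1 + 1842.2)] / 9.800 = 11.129 s.
Horizontal: R = v_x · t = 61.272 × 11.129 = 681.9 m.

681.9 m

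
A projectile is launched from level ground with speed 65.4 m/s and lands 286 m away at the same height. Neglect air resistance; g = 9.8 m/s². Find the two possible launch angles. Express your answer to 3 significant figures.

20.5° and 69.5°

Level-ground range: R = v₀² sin(2θ)/g ⇒ sin 2θ = R g / v₀² = 286×9.8/65.4² = 0.6553.
2θ = arcsin(0.6553) = 40.94° or 180° − 40.94° = 139.06°.
So θ = 20.5° or θ = 69.5°.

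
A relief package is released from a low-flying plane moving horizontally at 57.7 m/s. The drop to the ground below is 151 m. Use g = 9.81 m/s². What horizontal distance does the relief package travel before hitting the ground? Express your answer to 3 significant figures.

320 m

Initial vertical velocity is zero, so the fall time comes from h = ½ g t²: t = √(2 × 151 / 9.81) = 5.548 s.
Horizontal motion is uniform at 57.7 m/s, so x = 57.7 × 5.548 = 320 m.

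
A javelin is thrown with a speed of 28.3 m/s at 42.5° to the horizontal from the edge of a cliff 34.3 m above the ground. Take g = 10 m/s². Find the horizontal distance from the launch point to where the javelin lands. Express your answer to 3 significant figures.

108 m

Components: v_x = 28.3 cos 42.5° = 20.86 m/s, v_y = 28.3 sin 42.5° = 19.12 m/s.
Vertical: 0 = 34.3 + 19.12 t − ½(10) t² ⇒ 5.000 t² − 19.12 t − 34.3 = 0.
t = [19.12 + √(365.6 + 686.0)] / 10.00 = 5.155 s.
Horizontal: R = v_x · t = 20.86 × 5.155 = 108 m.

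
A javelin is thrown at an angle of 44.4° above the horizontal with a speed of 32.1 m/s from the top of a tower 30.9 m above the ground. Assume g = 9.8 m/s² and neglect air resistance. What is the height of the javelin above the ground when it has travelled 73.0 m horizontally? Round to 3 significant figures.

52.7 m

v_x = 32.1 cos 44.4° = 22.93 m/s, v_y0 = 32.1 sin 44.4° = 22.46 m/s.
Time to reach x = 73.0 m: t = x / v_x = 73.0 / 22.93 = 3.184 s.
y = 30.9 + v_y0 t − ½ g t² = 30.9 + 22.46×3.184 − 4.900×3.184² = 52.7 m.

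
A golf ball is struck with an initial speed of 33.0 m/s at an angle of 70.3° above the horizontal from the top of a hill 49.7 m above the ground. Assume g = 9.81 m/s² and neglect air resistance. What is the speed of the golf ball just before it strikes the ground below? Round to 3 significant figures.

45.4 m/s

v_x = 33.0 cos 70.3° = 11.12 m/s is unchanged throughout.
For the vertical component, v_y² = v_y0² + 2 g h = (31.07)² + 2×9.81×49.7 = 1940, so |v_y| = 44.05 m/s.
Impact speed = √(v_x² + v_y²) = √(123.7 + 1940) = 45.4 m/s.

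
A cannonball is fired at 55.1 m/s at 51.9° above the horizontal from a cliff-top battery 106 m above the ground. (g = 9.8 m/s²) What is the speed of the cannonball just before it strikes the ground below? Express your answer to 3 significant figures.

71.5 m/s

v_x = 55.1 cos 51.9° = 34.00 m/s is unchanged throughout.
For the vertical component, v_y² = v_y0² + 2 g h = (43.36)² + 2×9.8×106 = 3958, so |v_y| = 62.91 m/s.
Impact speed = √(v_x² + v_y²) = √(1156 + 3958) = 71.5 m/s.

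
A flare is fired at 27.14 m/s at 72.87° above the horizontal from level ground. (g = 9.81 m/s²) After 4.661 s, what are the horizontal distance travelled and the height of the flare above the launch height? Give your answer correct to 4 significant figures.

x = 37.26 m, y = 14.33 m

v_x = 27.14 cos 72.87° = 7.9938 m/s; v_y0 = 27.14 sin 72.87° = 25.936 m/s.
x = v_x t = 7.9938 × 4.661 = 37.26 m.
y = v_y0 t − ½ g t² = 25.936×4.661 − 4.905×4.661² = 14.33 m.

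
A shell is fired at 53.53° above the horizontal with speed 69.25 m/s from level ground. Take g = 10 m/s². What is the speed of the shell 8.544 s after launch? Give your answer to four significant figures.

v_x = 69.25 cos 53.53° = 41.162 m/s (constant).
v_y(t) = 69.25 sin 53.53° − g t = 55.689 − 10 × 8.544 = -29.751 m/s.
Speed = √(v_x² + v_y²) = √(1694.3 + 885.12) = 50.79 m/s.

50.79 m/s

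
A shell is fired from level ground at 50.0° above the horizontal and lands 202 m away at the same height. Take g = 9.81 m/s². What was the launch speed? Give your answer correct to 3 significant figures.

On level ground, R = v₀² sin(2θ) / g, so v₀ = √(R g / sin 2θ).
sin(2 × 50.0°) = 0.9848.
v₀ = √(202 × 9.81 / 0.9848) = √2012 = 44.9 m/s.

44.9 m/s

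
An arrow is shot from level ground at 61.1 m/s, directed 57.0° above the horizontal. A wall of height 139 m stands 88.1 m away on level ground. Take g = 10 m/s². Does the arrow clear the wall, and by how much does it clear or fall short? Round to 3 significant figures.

No — it falls 38.4 m short of clearing the wall.

v_x = 61.1 cos 57.0° = 33.28 m/s; v_y0 = 61.1 sin 57.0° = 51.24 m/s.
Time to reach the wall: t = 88.1 / 33.28 = 2.647 s.
Height at that point: y = 51.24×2.647 − 5.000×2.647² = 100.6 m.
That is 139 − 100.6 = 38.4 m below the top of the wall, so the arrow does not clear it.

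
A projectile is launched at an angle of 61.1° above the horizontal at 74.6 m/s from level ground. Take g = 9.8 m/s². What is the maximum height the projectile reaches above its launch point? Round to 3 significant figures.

218 m

Vertical component of launch velocity: v_y = 74.6 sin 61.1° = 65.31 m/s.
At the highest point the vertical velocity is zero, so v_y² = 2 g h_max.
h_max = (65.31)² / (2 × 9.8) = 4265 / 19.60 = 218 m.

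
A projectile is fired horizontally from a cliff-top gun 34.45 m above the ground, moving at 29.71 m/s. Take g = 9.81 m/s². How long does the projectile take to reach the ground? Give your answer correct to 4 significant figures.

2.650 s

The horizontal speed doesn't affect the fall. With v_y0 = 0, h = ½ g t².
t = √(2 × 34.45 / 9.81) = √7.0234 = 2.650 s.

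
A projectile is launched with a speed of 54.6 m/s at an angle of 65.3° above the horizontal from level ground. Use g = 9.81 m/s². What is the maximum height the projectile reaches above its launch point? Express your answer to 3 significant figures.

Vertical component of launch velocity: v_y = 54.6 sin 65.3° = 49.60 m/s.
At the highest point the vertical velocity is zero, so v_y² = 2 g h_max.
h_max = (49.60)² / (2 × 9.81) = 2460 / 19.62 = 125 m.

125 m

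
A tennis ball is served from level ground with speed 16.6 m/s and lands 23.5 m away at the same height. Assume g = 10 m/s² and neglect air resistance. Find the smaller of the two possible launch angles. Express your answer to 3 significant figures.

29.3°

Level-ground range: R = v₀² sin(2θ)/g ⇒ sin 2θ = R g / v₀² = 23.5×10/16.6² = 0.8528.
2θ = arcsin(0.8528) = 58.52° or 180° − 58.52° = 121.48°.
So θ = 29.3° or θ = 60.7°.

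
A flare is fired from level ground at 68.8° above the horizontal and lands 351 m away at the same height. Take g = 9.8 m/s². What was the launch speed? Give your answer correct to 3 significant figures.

71.4 m/s

On level ground, R = v₀² sin(2θ) / g, so v₀ = √(R g / sin 2θ).
sin(2 × 68.8°) = 0.6743.
v₀ = √(351 × 9.8 / 0.6743) = √5101 = 71.4 m/s.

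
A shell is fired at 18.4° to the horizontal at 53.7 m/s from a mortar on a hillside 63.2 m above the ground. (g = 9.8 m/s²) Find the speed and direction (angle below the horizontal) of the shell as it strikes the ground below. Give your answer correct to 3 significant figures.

v_x = 53.7 cos 18.4° = 50.95 m/s (constant).
|v_y| at impact = √((16.95)² + 2×9.8×63.2) = 39.06 m/s.
Speed = √(50.95² + 39.06²) = 64.2 m/s; angle = arctan(39.06/50.95) = 37.5° below horizontal.

64.2 m/s at 37.5° below the horizontal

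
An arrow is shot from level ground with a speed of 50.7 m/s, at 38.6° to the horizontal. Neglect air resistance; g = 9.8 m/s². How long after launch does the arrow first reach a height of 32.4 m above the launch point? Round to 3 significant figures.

1.28 s

v_y0 = 50.7 sin 38.6° = 31.63 m/s.
Set y = v_y0 t − ½ g t² = 32.4: 4.900 t² − 31.63 t + 32.4 = 0.
t = [31.63 ± √(1000 − 635.0)] / 9.8 = (31.63 ± 19.10) / 9.8, giving t = 1.28 s or t = 5.18 s.
The arrow is on the way up at the first time, so t = 1.28 s.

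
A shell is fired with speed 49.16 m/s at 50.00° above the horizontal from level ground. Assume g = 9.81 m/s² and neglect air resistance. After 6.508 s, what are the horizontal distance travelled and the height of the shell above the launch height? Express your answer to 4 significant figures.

x = 205.6 m, y = 37.34 m

v_x = 49.16 cos 50.00° = 31.599 m/s; v_y0 = 49.16 sin 50.00° = 37.659 m/s.
x = v_x t = 31.599 × 6.508 = 205.6 m.
y = v_y0 t − ½ g t² = 37.659×6.508 − 4.905×6.508² = 37.34 m.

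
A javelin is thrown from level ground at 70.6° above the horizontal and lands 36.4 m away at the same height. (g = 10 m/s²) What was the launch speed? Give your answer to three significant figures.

24.1 m/s

On level ground, R = v₀² sin(2θ) / g, so v₀ = √(R g / sin 2θ).
sin(2 × 70.6°) = 0.6266.
v₀ = √(36.4 × 10 / 0.6266) = √580.9 = 24.1 m/s.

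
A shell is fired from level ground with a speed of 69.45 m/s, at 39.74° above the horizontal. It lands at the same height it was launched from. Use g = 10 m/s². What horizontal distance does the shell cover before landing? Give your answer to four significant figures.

474.2 m

For level ground, R = v₀² sin(2θ) / g.
sin(2 × 39.74°) = sin 79.480° = 0.9832.
R = (69.45)² × 0.9832 / 10 = 474.2 m.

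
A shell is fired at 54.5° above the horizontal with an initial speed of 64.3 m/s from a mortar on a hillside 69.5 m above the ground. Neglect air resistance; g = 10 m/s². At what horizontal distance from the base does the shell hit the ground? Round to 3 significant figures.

435 m

Components: v_x = 64.3 cos 54.5° = 37.34 m/s, v_y = 64.3 sin 54.5° = 52.35 m/s.
Vertical: 0 = 69.5 + 52.35 t − ½(10) t² ⇒ 5.000 t² − 52.35 t − 69.5 = 0.
t = [52.35 + √(2741 + 1390)] / 10.00 = 11.66 s.
Horizontal: R = v_x · t = 37.34 × 11.66 = 435 m.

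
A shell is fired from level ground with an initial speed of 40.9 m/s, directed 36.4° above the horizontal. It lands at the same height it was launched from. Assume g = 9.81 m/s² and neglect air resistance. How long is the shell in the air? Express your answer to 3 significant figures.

Vertical component: v_y = 40.9 sin 36.4° = 24.27 m/s.
For a projectile landing at launch height, time of flight is t = 2 v_y / g = 2 × 24.27 / 9.81 = 4.95 s.

4.95 s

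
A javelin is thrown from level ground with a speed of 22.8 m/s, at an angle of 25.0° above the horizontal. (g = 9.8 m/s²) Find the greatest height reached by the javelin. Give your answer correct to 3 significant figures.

4.74 m

Vertical component of launch velocity: v_y = 22.8 sin 25.0° = 9.636 m/s.
At the highest point the vertical velocity is zero, so v_y² = 2 g h_max.
h_max = (9.636)² / (2 × 9.8) = 92.85 / 19.60 = 4.74 m.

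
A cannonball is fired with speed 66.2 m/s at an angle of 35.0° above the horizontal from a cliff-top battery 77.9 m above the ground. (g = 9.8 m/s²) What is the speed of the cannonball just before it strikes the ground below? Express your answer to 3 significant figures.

76.9 m/s

v_x = 66.2 cos 35.0° = 54.23 m/s is unchanged throughout.
For the vertical component, v_y² = v_y0² + 2 g h = (37.97)² + 2×9.8×77.9 = 2969, so |v_y| = 54.49 m/s.
Impact speed = √(v_x² + v_y²) = √(2941 + 2969) = 76.9 m/s.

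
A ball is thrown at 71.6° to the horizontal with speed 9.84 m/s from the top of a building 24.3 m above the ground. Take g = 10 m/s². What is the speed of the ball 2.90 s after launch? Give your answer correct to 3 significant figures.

19.9 m/s

v_x = 9.84 cos 71.6° = 3.106 m/s (constant).
v_y(t) = 9.84 sin 71.6° − g t = 9.337 − 10 × 2.90 = -19.66 m/s.
Speed = √(v_x² + v_y²) = √(9.647 + 386.5) = 19.9 m/s.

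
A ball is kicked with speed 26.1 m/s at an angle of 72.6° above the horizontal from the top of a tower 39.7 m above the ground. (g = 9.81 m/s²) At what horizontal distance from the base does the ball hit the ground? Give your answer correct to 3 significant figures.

Components: v_x = 26.1 cos 72.6° = 7.805 m/s, v_y = 26.1 sin 72.6° = 24.91 m/s.
Vertical: 0 = 39.7 + 24.91 t − ½(9.81) t² ⇒ 4.905 t² − 24.91 t − 39.7 = 0.
t = [24.91 + √(620.5 + 778.9)] / 9.810 = 6.353 s.
Horizontal: R = v_x · t = 7.805 × 6.353 = 49.6 m.

49.6 m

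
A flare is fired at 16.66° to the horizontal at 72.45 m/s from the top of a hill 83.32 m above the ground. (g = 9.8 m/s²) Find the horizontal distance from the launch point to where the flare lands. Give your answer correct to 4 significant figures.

468.9 m

Components: v_x = 72.45 cos 16.66° = 69.409 m/s, v_y = 72.45 sin 16.66° = 20.771 m/s.
Vertical: 0 = 83.32 + 20.771 t − ½(9.8) t² ⇒ 4.900 t² − 20.771 t − 83.32 = 0.
t = [20.771 + √(431.43 + 1633.1)] / 9.800 = 6.7559 s.
Horizontal: R = v_x · t = 69.409 × 6.7559 = 468.9 m.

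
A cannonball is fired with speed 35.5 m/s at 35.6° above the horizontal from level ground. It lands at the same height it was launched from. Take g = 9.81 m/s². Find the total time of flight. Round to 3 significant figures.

Vertical component: v_y = 35.5 sin 35.6° = 20.67 m/s.
For a projectile landing at launch height, time of flight is t = 2 v_y / g = 2 × 20.67 / 9.81 = 4.21 s.

4.21 s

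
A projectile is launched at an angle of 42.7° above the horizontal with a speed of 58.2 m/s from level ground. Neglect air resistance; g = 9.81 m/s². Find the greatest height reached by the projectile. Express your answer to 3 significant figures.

Vertical component of launch velocity: v_y = 58.2 sin 42.7° = 39.47 m/s.
At the highest point the vertical velocity is zero, so v_y² = 2 g h_max.
h_max = (39.47)² / (2 × 9.81) = 1558 / 19.62 = 79.4 m.

79.4 m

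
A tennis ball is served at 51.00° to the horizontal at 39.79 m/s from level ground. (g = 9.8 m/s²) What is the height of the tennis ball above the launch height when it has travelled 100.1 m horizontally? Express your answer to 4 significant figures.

v_x = 39.79 cos 51.00° = 25.041 m/s, v_y0 = 39.79 sin 51.00° = 30.923 m/s.
Time to reach x = 100.1 m: t = x / v_x = 100.1 / 25.041 = 3.9974 s.
y = v_y0 t − ½ g t² = 30.923×3.9974 − 4.900×3.9974² = 45.31 m.

45.31 m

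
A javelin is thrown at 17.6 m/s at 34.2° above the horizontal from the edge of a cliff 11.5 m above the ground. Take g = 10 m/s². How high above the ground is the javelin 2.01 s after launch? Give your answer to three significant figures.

v_y0 = 17.6 sin 34.2° = 9.893 m/s.
y(t) = 11.5 + v_y0 t − ½ g t² = 11.5 + 9.893×2.01 − ½×10×2.01² = 11.2 m.

11.2 m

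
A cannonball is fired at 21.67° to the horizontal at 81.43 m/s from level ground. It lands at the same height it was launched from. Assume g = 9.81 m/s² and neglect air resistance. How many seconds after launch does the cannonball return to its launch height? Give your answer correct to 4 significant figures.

Vertical component: v_y = 81.43 sin 21.67° = 30.069 m/s.
For a projectile landing at launch height, time of flight is t = 2 v_y / g = 2 × 30.069 / 9.81 = 6.130 s.

6.130 s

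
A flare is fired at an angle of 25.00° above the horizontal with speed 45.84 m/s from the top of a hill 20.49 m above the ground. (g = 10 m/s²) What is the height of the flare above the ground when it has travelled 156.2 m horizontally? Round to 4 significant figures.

v_x = 45.84 cos 25.00° = 41.545 m/s, v_y0 = 45.84 sin 25.00° = 19.373 m/s.
Time to reach x = 156.2 m: t = x / v_x = 156.2 / 41.545 = 3.7598 s.
y = 20.49 + v_y0 t − ½ g t² = 20.49 + 19.373×3.7598 − 5.000×3.7598² = 22.65 m.

22.65 m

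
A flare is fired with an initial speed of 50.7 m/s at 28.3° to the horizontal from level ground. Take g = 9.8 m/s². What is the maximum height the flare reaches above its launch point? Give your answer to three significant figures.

Vertical component of launch velocity: v_y = 50.7 sin 28.3° = 24.04 m/s.
At the highest point the vertical velocity is zero, so v_y² = 2 g h_max.
h_max = (24.04)² / (2 × 9.8) = 577.9 / 19.60 = 29.5 m.

29.5 m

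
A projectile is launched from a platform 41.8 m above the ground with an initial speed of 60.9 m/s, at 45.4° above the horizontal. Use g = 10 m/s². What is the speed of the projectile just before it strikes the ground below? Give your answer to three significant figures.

67.4 m/s

v_x = 60.9 cos 45.4° = 42.76 m/s is unchanged throughout.
For the vertical component, v_y² = v_y0² + 2 g h = (43.36)² + 2×10×41.8 = 2716, so |v_y| = 52.12 m/s.
Impact speed = √(v_x² + v_y²) = √(1828 + 2716) = 67.4 m/s.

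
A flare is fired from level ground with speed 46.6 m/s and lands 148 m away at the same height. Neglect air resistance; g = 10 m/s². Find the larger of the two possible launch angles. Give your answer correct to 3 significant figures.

68.5°

Level-ground range: R = v₀² sin(2θ)/g ⇒ sin 2θ = R g / v₀² = 148×10/46.6² = 0.6815.
2θ = arcsin(0.6815) = 42.96° or 180° − 42.96° = 137.04°.
So θ = 21.5° or θ = 68.5°.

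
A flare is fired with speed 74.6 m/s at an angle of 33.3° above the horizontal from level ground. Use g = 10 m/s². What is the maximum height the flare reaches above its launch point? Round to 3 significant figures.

Vertical component of launch velocity: v_y = 74.6 sin 33.3° = 40.96 m/s.
At the highest point the vertical velocity is zero, so v_y² = 2 g h_max.
h_max = (40.96)² / (2 × 10) = 1678 / 20.00 = 83.9 m.

83.9 m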